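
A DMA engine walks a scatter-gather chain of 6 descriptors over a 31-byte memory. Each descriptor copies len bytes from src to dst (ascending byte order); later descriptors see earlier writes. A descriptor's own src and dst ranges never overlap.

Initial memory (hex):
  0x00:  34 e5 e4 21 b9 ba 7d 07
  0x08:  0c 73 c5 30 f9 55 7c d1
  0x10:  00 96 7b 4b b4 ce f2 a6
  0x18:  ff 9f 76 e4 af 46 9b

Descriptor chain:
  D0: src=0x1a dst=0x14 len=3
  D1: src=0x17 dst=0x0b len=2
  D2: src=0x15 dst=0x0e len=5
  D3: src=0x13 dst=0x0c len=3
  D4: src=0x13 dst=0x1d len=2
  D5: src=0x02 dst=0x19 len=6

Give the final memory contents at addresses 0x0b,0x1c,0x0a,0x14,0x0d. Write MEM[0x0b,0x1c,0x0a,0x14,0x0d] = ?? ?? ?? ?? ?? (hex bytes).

MEM[0x0b,0x1c,0x0a,0x14,0x0d] = a6 ba c5 76 76

D0: mem[0x14..0x16] <- [76 e4 af]
D1: mem[0x0b..0x0c] <- [a6 ff]
D2: mem[0x0e..0x12] <- [e4 af a6 ff 9f]
D3: mem[0x0c..0x0e] <- [4b 76 e4]
D4: mem[0x1d..0x1e] <- [4b 76]
D5: mem[0x19..0x1e] <- [e4 21 b9 ba 7d 07]
query mem[0x0b]=0xa6, mem[0x1c]=0xba, mem[0x0a]=0xc5, mem[0x14]=0x76, mem[0x0d]=0x76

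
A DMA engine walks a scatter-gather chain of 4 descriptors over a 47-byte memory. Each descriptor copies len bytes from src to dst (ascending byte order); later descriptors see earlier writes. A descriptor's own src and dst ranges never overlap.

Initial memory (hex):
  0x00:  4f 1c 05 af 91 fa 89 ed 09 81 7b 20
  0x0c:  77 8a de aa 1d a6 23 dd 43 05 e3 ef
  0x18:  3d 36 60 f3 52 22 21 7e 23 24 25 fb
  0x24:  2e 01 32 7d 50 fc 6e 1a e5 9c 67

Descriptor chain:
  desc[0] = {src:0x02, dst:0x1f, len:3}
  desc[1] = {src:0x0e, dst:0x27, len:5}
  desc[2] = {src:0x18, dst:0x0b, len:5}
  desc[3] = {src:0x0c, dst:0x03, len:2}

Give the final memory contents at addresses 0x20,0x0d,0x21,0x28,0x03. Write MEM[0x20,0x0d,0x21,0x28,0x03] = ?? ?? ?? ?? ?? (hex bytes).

MEM[0x20,0x0d,0x21,0x28,0x03] = af 60 91 aa 36

#0 dst[0x1f+3] := {0x05,0xaf,0x91}
#1 dst[0x27+5] := {0xde,0xaa,0x1d,0xa6,0x23}
#2 dst[0x0b+5] := {0x3d,0x36,0x60,0xf3,0x52}
#3 dst[0x03+2] := {0x36,0x60}
query mem[0x20]=0xaf, mem[0x0d]=0x60, mem[0x21]=0x91, mem[0x28]=0xaa, mem[0x03]=0x36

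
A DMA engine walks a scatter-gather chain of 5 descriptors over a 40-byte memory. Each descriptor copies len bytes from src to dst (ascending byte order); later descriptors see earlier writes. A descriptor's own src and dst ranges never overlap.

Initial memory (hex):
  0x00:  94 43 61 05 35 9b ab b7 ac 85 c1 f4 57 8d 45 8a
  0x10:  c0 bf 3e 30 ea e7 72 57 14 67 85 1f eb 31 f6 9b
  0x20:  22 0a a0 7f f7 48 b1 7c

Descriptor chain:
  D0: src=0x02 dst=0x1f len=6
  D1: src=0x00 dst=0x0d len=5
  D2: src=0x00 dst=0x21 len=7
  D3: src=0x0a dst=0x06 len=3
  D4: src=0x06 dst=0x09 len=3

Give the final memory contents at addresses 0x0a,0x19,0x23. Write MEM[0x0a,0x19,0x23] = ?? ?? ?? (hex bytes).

MEM[0x0a,0x19,0x23] = f4 67 61

  after D0: wrote 6B at 0x1f = 6105359babb7
  after D1: wrote 5B at 0x0d = 9443610535
  after D2: wrote 7B at 0x21 = 94436105359bab
  after D3: wrote 3B at 0x06 = c1f457
  after D4: wrote 3B at 0x09 = c1f457
query mem[0x0a]=0xf4, mem[0x19]=0x67, mem[0x23]=0x61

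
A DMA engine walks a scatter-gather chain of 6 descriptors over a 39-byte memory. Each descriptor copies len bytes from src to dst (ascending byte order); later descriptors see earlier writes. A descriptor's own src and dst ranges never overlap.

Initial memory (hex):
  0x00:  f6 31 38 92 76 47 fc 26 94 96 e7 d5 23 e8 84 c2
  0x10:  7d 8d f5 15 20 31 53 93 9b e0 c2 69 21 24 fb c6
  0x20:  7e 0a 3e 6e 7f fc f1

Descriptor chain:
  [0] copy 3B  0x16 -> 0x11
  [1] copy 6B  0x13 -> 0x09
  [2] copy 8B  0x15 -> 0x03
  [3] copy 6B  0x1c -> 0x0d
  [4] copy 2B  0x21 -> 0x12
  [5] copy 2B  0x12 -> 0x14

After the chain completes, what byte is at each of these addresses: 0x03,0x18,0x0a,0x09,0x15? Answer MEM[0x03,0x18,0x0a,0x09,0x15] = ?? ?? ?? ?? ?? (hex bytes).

[0] 0x16->0x11 len=3 : 53 93 9b
[1] 0x13->0x09 len=6 : 9b 20 31 53 93 9b
[2] 0x15->0x03 len=8 : 31 53 93 9b e0 c2 69 21
[3] 0x1c->0x0d len=6 : 21 24 fb c6 7e 0a
[4] 0x21->0x12 len=2 : 0a 3e
[5] 0x12->0x14 len=2 : 0a 3e
query mem[0x03]=0x31, mem[0x18]=0x9b, mem[0x0a]=0x21, mem[0x09]=0x69, mem[0x15]=0x3e

MEM[0x03,0x18,0x0a,0x09,0x15] = 31 9b 21 69 3e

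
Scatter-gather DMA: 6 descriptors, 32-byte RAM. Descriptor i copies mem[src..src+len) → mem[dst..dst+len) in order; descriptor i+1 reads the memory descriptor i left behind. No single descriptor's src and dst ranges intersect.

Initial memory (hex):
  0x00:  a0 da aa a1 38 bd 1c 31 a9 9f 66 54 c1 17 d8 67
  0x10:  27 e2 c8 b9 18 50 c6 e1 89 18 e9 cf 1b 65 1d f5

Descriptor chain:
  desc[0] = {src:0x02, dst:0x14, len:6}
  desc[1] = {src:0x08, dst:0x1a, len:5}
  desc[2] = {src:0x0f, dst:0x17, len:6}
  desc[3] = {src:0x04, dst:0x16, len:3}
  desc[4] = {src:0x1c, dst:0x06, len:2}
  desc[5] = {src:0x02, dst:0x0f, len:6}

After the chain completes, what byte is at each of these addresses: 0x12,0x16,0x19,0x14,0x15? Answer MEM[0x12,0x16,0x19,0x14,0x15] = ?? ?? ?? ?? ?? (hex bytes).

MEM[0x12,0x16,0x19,0x14,0x15] = bd 38 e2 54 a1

#0 dst[0x14+6] := {0xaa,0xa1,0x38,0xbd,0x1c,0x31}
#1 dst[0x1a+5] := {0xa9,0x9f,0x66,0x54,0xc1}
#2 dst[0x17+6] := {0x67,0x27,0xe2,0xc8,0xb9,0xaa}
#3 dst[0x16+3] := {0x38,0xbd,0x1c}
#4 dst[0x06+2] := {0xaa,0x54}
#5 dst[0x0f+6] := {0xaa,0xa1,0x38,0xbd,0xaa,0x54}
query mem[0x12]=0xbd, mem[0x16]=0x38, mem[0x19]=0xe2, mem[0x14]=0x54, mem[0x15]=0xa1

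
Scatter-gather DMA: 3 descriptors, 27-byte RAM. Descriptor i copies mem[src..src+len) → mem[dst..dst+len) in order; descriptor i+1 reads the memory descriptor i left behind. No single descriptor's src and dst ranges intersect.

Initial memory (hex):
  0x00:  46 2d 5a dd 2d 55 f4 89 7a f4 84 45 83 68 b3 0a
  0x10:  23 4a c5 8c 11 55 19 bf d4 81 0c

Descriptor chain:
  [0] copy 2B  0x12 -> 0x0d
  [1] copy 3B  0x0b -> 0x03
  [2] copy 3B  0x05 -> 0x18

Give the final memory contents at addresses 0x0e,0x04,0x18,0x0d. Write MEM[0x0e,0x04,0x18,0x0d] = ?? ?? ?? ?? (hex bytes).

MEM[0x0e,0x04,0x18,0x0d] = 8c 83 c5 c5

#0 dst[0x0d+2] := {0xc5,0x8c}
#1 dst[0x03+3] := {0x45,0x83,0xc5}
#2 dst[0x18+3] := {0xc5,0xf4,0x89}
query mem[0x0e]=0x8c, mem[0x04]=0x83, mem[0x18]=0xc5, mem[0x0d]=0xc5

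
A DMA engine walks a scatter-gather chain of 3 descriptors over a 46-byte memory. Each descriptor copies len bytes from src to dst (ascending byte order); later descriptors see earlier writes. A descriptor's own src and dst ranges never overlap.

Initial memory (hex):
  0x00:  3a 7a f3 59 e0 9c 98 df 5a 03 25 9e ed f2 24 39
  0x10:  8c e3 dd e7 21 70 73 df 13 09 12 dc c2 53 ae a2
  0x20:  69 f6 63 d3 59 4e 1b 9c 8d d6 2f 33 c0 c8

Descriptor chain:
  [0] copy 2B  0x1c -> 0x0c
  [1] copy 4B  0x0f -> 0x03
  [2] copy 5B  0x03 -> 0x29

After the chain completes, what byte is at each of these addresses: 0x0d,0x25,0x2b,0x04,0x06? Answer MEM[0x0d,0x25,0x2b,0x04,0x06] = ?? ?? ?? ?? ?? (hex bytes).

  after D0: wrote 2B at 0x0c = c253
  after D1: wrote 4B at 0x03 = 398ce3dd
  after D2: wrote 5B at 0x29 = 398ce3dddf
query mem[0x0d]=0x53, mem[0x25]=0x4e, mem[0x2b]=0xe3, mem[0x04]=0x8c, mem[0x06]=0xdd

MEM[0x0d,0x25,0x2b,0x04,0x06] = 53 4e e3 8c dd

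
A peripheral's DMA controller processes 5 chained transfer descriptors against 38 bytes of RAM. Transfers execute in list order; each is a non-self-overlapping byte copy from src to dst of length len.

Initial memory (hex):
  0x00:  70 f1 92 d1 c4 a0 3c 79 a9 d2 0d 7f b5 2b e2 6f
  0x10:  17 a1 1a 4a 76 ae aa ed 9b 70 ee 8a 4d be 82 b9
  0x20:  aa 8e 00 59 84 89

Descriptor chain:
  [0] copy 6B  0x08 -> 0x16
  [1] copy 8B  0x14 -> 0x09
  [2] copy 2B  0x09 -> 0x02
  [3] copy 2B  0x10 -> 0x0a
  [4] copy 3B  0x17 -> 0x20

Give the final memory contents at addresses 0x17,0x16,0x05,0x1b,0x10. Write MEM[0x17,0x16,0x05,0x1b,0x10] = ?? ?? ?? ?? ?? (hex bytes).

  after D0: wrote 6B at 0x16 = a9d20d7fb52b
  after D1: wrote 8B at 0x09 = 76aea9d20d7fb52b
  after D2: wrote 2B at 0x02 = 76ae
  after D3: wrote 2B at 0x0a = 2ba1
  after D4: wrote 3B at 0x20 = d20d7f
query mem[0x17]=0xd2, mem[0x16]=0xa9, mem[0x05]=0xa0, mem[0x1b]=0x2b, mem[0x10]=0x2b

MEM[0x17,0x16,0x05,0x1b,0x10] = d2 a9 a0 2b 2b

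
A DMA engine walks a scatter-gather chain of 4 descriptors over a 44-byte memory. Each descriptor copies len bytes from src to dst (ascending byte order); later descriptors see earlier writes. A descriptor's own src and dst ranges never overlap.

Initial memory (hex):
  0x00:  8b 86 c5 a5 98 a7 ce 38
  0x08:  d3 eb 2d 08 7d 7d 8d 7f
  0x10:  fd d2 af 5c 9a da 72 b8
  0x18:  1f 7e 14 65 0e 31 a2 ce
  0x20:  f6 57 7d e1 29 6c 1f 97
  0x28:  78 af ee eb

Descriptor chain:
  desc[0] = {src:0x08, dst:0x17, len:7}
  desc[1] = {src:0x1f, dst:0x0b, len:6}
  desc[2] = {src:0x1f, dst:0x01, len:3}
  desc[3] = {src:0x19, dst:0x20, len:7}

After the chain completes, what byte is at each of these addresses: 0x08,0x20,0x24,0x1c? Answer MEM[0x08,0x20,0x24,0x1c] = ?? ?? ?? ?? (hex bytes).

#0 dst[0x17+7] := {0xd3,0xeb,0x2d,0x08,0x7d,0x7d,0x8d}
#1 dst[0x0b+6] := {0xce,0xf6,0x57,0x7d,0xe1,0x29}
#2 dst[0x01+3] := {0xce,0xf6,0x57}
#3 dst[0x20+7] := {0x2d,0x08,0x7d,0x7d,0x8d,0xa2,0xce}
query mem[0x08]=0xd3, mem[0x20]=0x2d, mem[0x24]=0x8d, mem[0x1c]=0x7d

MEM[0x08,0x20,0x24,0x1c] = d3 2d 8d 7d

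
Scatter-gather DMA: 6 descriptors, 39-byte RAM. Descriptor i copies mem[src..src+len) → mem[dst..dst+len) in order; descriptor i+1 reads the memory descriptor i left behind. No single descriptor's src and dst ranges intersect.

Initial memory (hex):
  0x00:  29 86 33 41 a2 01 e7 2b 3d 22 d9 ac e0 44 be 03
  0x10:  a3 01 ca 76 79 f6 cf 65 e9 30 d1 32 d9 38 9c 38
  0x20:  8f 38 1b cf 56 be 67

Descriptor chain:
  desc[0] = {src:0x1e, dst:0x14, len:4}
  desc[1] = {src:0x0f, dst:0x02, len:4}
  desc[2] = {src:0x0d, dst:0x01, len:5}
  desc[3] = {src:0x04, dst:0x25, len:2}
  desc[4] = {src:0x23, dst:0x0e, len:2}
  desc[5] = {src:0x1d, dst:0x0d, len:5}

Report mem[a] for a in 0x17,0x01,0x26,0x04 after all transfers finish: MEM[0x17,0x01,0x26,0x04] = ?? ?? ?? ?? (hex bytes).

D0: mem[0x14..0x17] <- [9c 38 8f 38]
D1: mem[0x02..0x05] <- [03 a3 01 ca]
D2: mem[0x01..0x05] <- [44 be 03 a3 01]
D3: mem[0x25..0x26] <- [a3 01]
D4: mem[0x0e..0x0f] <- [cf 56]
D5: mem[0x0d..0x11] <- [38 9c 38 8f 38]
query mem[0x17]=0x38, mem[0x01]=0x44, mem[0x26]=0x01, mem[0x04]=0xa3

MEM[0x17,0x01,0x26,0x04] = 38 44 01 a3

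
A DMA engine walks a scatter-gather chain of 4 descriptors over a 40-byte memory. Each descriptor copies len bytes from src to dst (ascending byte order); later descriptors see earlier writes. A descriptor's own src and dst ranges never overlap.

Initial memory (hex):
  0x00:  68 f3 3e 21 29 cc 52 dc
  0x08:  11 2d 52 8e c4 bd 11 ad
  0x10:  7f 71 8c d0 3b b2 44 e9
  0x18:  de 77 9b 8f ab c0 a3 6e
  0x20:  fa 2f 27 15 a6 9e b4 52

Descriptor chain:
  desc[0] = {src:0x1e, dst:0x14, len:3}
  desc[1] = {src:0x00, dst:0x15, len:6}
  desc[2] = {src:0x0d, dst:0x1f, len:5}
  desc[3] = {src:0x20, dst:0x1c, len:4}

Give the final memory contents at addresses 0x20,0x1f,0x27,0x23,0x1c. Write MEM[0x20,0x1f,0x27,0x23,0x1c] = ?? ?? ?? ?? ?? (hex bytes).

MEM[0x20,0x1f,0x27,0x23,0x1c] = 11 71 52 71 11

D0: mem[0x14..0x16] <- [a3 6e fa]
D1: mem[0x15..0x1a] <- [68 f3 3e 21 29 cc]
D2: mem[0x1f..0x23] <- [bd 11 ad 7f 71]
D3: mem[0x1c..0x1f] <- [11 ad 7f 71]
query mem[0x20]=0x11, mem[0x1f]=0x71, mem[0x27]=0x52, mem[0x23]=0x71, mem[0x1c]=0x11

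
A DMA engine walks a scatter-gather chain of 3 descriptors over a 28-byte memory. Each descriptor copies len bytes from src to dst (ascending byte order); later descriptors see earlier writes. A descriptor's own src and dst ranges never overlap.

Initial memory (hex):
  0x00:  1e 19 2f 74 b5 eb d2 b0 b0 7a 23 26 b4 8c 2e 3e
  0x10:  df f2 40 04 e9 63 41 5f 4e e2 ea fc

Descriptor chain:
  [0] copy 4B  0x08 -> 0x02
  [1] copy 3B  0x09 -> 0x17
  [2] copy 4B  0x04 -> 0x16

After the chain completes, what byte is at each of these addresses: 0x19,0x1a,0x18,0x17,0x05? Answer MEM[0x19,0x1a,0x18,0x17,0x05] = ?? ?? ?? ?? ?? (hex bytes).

#0 dst[0x02+4] := {0xb0,0x7a,0x23,0x26}
#1 dst[0x17+3] := {0x7a,0x23,0x26}
#2 dst[0x16+4] := {0x23,0x26,0xd2,0xb0}
query mem[0x19]=0xb0, mem[0x1a]=0xea, mem[0x18]=0xd2, mem[0x17]=0x26, mem[0x05]=0x26

MEM[0x19,0x1a,0x18,0x17,0x05] = b0 ea d2 26 26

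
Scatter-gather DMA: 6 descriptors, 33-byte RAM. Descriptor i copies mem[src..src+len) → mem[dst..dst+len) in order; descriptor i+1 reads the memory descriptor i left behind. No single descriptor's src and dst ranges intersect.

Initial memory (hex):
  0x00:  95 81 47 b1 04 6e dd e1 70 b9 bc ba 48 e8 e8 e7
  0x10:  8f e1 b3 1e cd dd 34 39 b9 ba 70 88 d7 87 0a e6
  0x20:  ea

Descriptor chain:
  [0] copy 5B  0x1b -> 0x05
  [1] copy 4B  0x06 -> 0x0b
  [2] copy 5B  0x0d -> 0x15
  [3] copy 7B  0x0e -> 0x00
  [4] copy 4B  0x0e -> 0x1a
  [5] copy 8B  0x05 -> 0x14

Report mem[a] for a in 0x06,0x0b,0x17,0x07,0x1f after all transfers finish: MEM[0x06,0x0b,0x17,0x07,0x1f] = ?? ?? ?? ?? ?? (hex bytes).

#0 dst[0x05+5] := {0x88,0xd7,0x87,0x0a,0xe6}
#1 dst[0x0b+4] := {0xd7,0x87,0x0a,0xe6}
#2 dst[0x15+5] := {0x0a,0xe6,0xe7,0x8f,0xe1}
#3 dst[0x00+7] := {0xe6,0xe7,0x8f,0xe1,0xb3,0x1e,0xcd}
#4 dst[0x1a+4] := {0xe6,0xe7,0x8f,0xe1}
#5 dst[0x14+8] := {0x1e,0xcd,0x87,0x0a,0xe6,0xbc,0xd7,0x87}
query mem[0x06]=0xcd, mem[0x0b]=0xd7, mem[0x17]=0x0a, mem[0x07]=0x87, mem[0x1f]=0xe6

MEM[0x06,0x0b,0x17,0x07,0x1f] = cd d7 0a 87 e6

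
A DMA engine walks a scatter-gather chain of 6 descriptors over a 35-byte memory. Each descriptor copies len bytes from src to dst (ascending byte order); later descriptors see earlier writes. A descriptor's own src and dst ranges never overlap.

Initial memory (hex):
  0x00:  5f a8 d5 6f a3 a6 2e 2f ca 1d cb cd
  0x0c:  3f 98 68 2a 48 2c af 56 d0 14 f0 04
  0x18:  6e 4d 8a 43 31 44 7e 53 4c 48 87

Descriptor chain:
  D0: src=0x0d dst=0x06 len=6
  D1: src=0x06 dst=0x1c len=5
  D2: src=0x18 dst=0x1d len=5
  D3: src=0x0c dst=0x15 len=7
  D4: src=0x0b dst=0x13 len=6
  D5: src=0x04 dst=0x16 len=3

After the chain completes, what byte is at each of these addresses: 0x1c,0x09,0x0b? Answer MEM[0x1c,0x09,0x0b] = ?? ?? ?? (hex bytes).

#0 dst[0x06+6] := {0x98,0x68,0x2a,0x48,0x2c,0xaf}
#1 dst[0x1c+5] := {0x98,0x68,0x2a,0x48,0x2c}
#2 dst[0x1d+5] := {0x6e,0x4d,0x8a,0x43,0x98}
#3 dst[0x15+7] := {0x3f,0x98,0x68,0x2a,0x48,0x2c,0xaf}
#4 dst[0x13+6] := {0xaf,0x3f,0x98,0x68,0x2a,0x48}
#5 dst[0x16+3] := {0xa3,0xa6,0x98}
query mem[0x1c]=0x98, mem[0x09]=0x48, mem[0x0b]=0xaf

MEM[0x1c,0x09,0x0b] = 98 48 af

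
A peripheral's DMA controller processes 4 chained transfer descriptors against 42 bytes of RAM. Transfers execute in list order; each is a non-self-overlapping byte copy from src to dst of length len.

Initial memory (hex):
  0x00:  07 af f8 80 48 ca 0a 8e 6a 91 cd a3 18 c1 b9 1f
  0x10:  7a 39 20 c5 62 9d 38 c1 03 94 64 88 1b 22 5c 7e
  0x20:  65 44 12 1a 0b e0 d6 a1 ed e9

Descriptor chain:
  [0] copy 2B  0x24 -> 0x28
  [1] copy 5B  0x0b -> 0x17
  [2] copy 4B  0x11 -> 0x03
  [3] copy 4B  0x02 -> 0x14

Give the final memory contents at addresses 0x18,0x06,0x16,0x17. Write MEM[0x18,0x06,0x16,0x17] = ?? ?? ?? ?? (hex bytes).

MEM[0x18,0x06,0x16,0x17] = 18 62 20 c5

[0] 0x24->0x28 len=2 : 0b e0
[1] 0x0b->0x17 len=5 : a3 18 c1 b9 1f
[2] 0x11->0x03 len=4 : 39 20 c5 62
[3] 0x02->0x14 len=4 : f8 39 20 c5
query mem[0x18]=0x18, mem[0x06]=0x62, mem[0x16]=0x20, mem[0x17]=0xc5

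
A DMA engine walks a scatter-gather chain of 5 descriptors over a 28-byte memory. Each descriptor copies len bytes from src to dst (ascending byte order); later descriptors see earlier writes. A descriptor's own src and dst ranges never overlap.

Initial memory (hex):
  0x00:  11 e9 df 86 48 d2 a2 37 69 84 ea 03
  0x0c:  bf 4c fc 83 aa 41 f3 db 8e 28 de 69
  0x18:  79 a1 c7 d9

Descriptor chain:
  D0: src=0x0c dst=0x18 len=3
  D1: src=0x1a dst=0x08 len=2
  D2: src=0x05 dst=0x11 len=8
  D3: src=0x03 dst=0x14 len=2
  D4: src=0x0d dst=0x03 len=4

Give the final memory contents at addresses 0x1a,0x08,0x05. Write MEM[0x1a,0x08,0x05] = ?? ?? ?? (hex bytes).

  after D0: wrote 3B at 0x18 = bf4cfc
  after D1: wrote 2B at 0x08 = fcd9
  after D2: wrote 8B at 0x11 = d2a237fcd9ea03bf
  after D3: wrote 2B at 0x14 = 8648
  after D4: wrote 4B at 0x03 = 4cfc83aa
query mem[0x1a]=0xfc, mem[0x08]=0xfc, mem[0x05]=0x83

MEM[0x1a,0x08,0x05] = fc fc 83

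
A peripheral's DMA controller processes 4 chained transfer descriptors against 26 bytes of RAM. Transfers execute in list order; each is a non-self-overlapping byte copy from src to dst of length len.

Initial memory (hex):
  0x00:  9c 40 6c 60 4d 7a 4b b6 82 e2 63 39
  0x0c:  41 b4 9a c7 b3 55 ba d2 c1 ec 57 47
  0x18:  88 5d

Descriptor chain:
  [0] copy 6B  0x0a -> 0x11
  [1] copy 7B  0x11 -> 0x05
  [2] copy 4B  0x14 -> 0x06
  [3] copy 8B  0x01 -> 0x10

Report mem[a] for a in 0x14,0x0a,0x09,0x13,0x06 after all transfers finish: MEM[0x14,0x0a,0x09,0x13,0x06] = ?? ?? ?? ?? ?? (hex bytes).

MEM[0x14,0x0a,0x09,0x13,0x06] = 63 c7 47 4d b4

  after D0: wrote 6B at 0x11 = 633941b49ac7
  after D1: wrote 7B at 0x05 = 633941b49ac747
  after D2: wrote 4B at 0x06 = b49ac747
  after D3: wrote 8B at 0x10 = 406c604d63b49ac7
query mem[0x14]=0x63, mem[0x0a]=0xc7, mem[0x09]=0x47, mem[0x13]=0x4d, mem[0x06]=0xb4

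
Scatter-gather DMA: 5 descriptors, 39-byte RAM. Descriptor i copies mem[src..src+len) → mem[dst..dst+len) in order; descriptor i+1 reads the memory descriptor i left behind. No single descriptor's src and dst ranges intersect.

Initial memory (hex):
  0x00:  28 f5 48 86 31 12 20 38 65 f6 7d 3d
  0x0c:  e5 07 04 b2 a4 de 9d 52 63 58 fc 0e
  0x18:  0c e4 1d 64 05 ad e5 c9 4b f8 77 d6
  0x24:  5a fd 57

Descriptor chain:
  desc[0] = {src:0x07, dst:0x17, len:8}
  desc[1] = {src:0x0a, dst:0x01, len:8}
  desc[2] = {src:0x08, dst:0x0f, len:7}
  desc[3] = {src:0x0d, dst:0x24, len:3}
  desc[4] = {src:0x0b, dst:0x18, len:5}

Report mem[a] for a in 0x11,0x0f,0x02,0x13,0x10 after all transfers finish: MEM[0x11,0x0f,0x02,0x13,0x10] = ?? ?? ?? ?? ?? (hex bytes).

  after D0: wrote 8B at 0x17 = 3865f67d3de50704
  after D1: wrote 8B at 0x01 = 7d3de50704b2a4de
  after D2: wrote 7B at 0x0f = def67d3de50704
  after D3: wrote 3B at 0x24 = 0704de
  after D4: wrote 5B at 0x18 = 3de50704de
query mem[0x11]=0x7d, mem[0x0f]=0xde, mem[0x02]=0x3d, mem[0x13]=0xe5, mem[0x10]=0xf6

MEM[0x11,0x0f,0x02,0x13,0x10] = 7d de 3d e5 f6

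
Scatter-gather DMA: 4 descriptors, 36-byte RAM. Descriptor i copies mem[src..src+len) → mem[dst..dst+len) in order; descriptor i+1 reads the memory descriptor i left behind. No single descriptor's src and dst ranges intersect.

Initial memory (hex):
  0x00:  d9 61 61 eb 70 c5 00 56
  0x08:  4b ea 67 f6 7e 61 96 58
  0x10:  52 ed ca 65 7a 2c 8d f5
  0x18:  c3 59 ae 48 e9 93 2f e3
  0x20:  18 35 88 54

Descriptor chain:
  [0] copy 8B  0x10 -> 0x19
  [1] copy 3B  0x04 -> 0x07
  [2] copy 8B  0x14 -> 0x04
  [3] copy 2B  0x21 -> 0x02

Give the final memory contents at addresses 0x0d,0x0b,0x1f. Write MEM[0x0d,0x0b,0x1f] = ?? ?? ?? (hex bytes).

MEM[0x0d,0x0b,0x1f] = 61 ca 8d

D0: mem[0x19..0x20] <- [52 ed ca 65 7a 2c 8d f5]
D1: mem[0x07..0x09] <- [70 c5 00]
D2: mem[0x04..0x0b] <- [7a 2c 8d f5 c3 52 ed ca]
D3: mem[0x02..0x03] <- [35 88]
query mem[0x0d]=0x61, mem[0x0b]=0xca, mem[0x1f]=0x8d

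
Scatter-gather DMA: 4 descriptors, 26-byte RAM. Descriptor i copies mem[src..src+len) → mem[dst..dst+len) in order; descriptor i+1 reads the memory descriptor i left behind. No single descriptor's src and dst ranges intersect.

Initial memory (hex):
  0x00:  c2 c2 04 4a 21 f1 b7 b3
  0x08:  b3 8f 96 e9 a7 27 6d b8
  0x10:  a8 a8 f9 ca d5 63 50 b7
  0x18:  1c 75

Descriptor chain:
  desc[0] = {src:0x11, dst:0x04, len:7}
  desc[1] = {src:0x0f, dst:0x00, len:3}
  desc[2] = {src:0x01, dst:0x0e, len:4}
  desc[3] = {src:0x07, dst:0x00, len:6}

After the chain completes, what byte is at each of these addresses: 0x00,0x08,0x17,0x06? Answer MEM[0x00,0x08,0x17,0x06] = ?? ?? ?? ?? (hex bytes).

[0] 0x11->0x04 len=7 : a8 f9 ca d5 63 50 b7
[1] 0x0f->0x00 len=3 : b8 a8 a8
[2] 0x01->0x0e len=4 : a8 a8 4a a8
[3] 0x07->0x00 len=6 : d5 63 50 b7 e9 a7
query mem[0x00]=0xd5, mem[0x08]=0x63, mem[0x17]=0xb7, mem[0x06]=0xca

MEM[0x00,0x08,0x17,0x06] = d5 63 b7 ca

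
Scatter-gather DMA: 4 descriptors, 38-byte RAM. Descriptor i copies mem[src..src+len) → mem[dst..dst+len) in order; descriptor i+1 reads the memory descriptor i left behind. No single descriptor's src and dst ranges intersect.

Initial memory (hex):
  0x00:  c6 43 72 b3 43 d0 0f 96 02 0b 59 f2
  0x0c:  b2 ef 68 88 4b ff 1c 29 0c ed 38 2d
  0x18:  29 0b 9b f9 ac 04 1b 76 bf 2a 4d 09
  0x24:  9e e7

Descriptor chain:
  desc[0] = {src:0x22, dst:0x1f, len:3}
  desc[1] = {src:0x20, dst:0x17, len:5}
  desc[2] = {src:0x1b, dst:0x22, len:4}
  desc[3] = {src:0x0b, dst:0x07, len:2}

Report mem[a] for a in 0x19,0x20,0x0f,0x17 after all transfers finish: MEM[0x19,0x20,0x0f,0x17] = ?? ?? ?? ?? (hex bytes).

MEM[0x19,0x20,0x0f,0x17] = 4d 09 88 09

  after D0: wrote 3B at 0x1f = 4d099e
  after D1: wrote 5B at 0x17 = 099e4d099e
  after D2: wrote 4B at 0x22 = 9eac041b
  after D3: wrote 2B at 0x07 = f2b2
query mem[0x19]=0x4d, mem[0x20]=0x09, mem[0x0f]=0x88, mem[0x17]=0x09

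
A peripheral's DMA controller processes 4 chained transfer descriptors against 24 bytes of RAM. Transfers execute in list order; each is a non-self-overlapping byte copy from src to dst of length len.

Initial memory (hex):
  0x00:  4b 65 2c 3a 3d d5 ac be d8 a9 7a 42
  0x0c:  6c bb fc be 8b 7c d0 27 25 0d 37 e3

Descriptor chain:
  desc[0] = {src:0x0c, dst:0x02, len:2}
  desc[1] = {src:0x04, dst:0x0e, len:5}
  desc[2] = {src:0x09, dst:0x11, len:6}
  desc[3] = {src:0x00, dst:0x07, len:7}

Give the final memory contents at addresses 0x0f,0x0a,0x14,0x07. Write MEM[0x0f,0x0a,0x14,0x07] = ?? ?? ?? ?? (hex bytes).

[0] 0x0c->0x02 len=2 : 6c bb
[1] 0x04->0x0e len=5 : 3d d5 ac be d8
[2] 0x09->0x11 len=6 : a9 7a 42 6c bb 3d
[3] 0x00->0x07 len=7 : 4b 65 6c bb 3d d5 ac
query mem[0x0f]=0xd5, mem[0x0a]=0xbb, mem[0x14]=0x6c, mem[0x07]=0x4b

MEM[0x0f,0x0a,0x14,0x07] = d5 bb 6c 4b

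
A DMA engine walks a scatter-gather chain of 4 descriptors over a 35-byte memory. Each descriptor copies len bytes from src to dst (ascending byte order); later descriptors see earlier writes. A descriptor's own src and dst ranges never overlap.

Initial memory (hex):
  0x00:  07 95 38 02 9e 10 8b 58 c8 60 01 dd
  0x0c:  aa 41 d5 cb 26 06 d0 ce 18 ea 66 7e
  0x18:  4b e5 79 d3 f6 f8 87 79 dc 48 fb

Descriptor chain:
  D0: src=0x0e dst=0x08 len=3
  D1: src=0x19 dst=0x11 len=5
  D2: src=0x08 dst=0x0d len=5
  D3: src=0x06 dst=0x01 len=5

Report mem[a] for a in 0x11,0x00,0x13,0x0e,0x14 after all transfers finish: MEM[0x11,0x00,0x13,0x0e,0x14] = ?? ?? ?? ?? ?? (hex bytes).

MEM[0x11,0x00,0x13,0x0e,0x14] = aa 07 d3 cb f6

[0] 0x0e->0x08 len=3 : d5 cb 26
[1] 0x19->0x11 len=5 : e5 79 d3 f6 f8
[2] 0x08->0x0d len=5 : d5 cb 26 dd aa
[3] 0x06->0x01 len=5 : 8b 58 d5 cb 26
query mem[0x11]=0xaa, mem[0x00]=0x07, mem[0x13]=0xd3, mem[0x0e]=0xcb, mem[0x14]=0xf6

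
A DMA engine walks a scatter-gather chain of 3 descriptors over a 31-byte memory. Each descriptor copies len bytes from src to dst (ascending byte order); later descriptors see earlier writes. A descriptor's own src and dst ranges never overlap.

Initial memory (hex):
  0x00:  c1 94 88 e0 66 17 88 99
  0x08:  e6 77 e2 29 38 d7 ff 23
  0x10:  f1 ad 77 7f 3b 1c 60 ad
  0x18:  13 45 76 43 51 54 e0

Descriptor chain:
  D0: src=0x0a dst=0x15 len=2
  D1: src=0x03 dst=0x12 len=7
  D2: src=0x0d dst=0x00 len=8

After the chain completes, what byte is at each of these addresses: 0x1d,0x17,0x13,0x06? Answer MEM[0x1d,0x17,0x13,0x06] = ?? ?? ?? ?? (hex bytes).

MEM[0x1d,0x17,0x13,0x06] = 54 e6 66 66

[0] 0x0a->0x15 len=2 : e2 29
[1] 0x03->0x12 len=7 : e0 66 17 88 99 e6 77
[2] 0x0d->0x00 len=8 : d7 ff 23 f1 ad e0 66 17
query mem[0x1d]=0x54, mem[0x17]=0xe6, mem[0x13]=0x66, mem[0x06]=0x66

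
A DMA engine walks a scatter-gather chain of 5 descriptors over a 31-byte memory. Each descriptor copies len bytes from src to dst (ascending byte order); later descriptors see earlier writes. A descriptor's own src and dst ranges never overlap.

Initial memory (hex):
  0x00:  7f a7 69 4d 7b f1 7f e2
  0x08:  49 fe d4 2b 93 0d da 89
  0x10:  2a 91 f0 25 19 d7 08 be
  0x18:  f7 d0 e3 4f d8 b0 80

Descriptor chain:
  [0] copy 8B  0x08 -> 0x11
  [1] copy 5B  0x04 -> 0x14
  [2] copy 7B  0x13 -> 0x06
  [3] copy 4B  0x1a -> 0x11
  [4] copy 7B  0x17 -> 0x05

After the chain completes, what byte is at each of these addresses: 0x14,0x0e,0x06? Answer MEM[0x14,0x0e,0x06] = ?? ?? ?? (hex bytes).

  after D0: wrote 8B at 0x11 = 49fed42b930dda89
  after D1: wrote 5B at 0x14 = 7bf17fe249
  after D2: wrote 7B at 0x06 = d47bf17fe249d0
  after D3: wrote 4B at 0x11 = e34fd8b0
  after D4: wrote 7B at 0x05 = e249d0e34fd8b0
query mem[0x14]=0xb0, mem[0x0e]=0xda, mem[0x06]=0x49

MEM[0x14,0x0e,0x06] = b0 da 49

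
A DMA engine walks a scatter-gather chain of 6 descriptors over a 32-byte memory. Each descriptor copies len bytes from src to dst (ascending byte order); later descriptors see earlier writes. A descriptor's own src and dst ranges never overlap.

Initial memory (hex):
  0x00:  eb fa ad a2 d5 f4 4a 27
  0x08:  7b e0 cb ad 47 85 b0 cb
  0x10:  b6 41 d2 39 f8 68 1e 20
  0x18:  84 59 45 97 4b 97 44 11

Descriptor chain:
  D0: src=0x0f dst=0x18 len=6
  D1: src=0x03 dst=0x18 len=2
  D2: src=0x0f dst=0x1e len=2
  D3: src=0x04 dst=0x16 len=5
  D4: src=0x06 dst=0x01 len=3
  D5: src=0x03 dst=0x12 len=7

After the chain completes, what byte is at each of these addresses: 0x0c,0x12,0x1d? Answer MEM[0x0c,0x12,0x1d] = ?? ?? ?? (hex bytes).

MEM[0x0c,0x12,0x1d] = 47 7b f8

D0: mem[0x18..0x1d] <- [cb b6 41 d2 39 f8]
D1: mem[0x18..0x19] <- [a2 d5]
D2: mem[0x1e..0x1f] <- [cb b6]
D3: mem[0x16..0x1a] <- [d5 f4 4a 27 7b]
D4: mem[0x01..0x03] <- [4a 27 7b]
D5: mem[0x12..0x18] <- [7b d5 f4 4a 27 7b e0]
query mem[0x0c]=0x47, mem[0x12]=0x7b, mem[0x1d]=0xf8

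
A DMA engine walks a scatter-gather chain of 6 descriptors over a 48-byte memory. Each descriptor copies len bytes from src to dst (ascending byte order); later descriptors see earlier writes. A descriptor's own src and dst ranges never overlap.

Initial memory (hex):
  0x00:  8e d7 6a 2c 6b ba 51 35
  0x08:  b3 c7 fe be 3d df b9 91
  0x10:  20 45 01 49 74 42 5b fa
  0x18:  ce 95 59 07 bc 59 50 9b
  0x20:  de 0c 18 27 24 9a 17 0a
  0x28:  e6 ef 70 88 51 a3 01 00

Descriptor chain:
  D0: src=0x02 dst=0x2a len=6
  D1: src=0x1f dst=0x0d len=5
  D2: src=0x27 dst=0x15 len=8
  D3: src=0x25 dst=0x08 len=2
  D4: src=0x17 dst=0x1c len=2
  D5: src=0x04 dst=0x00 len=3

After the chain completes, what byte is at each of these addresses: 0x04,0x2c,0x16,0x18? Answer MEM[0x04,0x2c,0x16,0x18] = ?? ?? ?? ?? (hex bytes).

MEM[0x04,0x2c,0x16,0x18] = 6b 6b e6 6a

D0: mem[0x2a..0x2f] <- [6a 2c 6b ba 51 35]
D1: mem[0x0d..0x11] <- [9b de 0c 18 27]
D2: mem[0x15..0x1c] <- [0a e6 ef 6a 2c 6b ba 51]
D3: mem[0x08..0x09] <- [9a 17]
D4: mem[0x1c..0x1d] <- [ef 6a]
D5: mem[0x00..0x02] <- [6b ba 51]
query mem[0x04]=0x6b, mem[0x2c]=0x6b, mem[0x16]=0xe6, mem[0x18]=0x6a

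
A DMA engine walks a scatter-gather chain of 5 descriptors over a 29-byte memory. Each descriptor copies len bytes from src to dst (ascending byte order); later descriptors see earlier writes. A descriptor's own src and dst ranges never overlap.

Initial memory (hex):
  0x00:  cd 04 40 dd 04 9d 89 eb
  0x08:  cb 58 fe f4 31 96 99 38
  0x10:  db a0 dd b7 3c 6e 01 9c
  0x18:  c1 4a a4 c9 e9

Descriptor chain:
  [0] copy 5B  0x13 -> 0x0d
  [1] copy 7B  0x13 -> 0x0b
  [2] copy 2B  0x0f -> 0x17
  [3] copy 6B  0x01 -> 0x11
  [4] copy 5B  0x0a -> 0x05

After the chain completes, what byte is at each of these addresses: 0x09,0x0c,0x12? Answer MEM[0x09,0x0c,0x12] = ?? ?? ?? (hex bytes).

MEM[0x09,0x0c,0x12] = 01 3c 40

  after D0: wrote 5B at 0x0d = b73c6e019c
  after D1: wrote 7B at 0x0b = b73c6e019cc14a
  after D2: wrote 2B at 0x17 = 9cc1
  after D3: wrote 6B at 0x11 = 0440dd049d89
  after D4: wrote 5B at 0x05 = feb73c6e01
query mem[0x09]=0x01, mem[0x0c]=0x3c, mem[0x12]=0x40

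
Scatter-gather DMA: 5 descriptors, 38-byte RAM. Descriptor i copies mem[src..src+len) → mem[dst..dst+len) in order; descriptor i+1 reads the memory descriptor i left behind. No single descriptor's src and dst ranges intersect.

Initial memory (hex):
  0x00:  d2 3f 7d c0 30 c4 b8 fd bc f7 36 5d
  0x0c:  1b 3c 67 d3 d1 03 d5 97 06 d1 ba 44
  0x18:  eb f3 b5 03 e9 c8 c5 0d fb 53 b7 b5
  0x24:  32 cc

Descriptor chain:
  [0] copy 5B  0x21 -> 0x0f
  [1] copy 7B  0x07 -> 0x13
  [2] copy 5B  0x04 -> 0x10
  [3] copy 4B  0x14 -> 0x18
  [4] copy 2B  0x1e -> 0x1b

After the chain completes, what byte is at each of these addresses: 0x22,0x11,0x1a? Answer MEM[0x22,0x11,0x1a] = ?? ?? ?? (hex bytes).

  after D0: wrote 5B at 0x0f = 53b7b532cc
  after D1: wrote 7B at 0x13 = fdbcf7365d1b3c
  after D2: wrote 5B at 0x10 = 30c4b8fdbc
  after D3: wrote 4B at 0x18 = bcf7365d
  after D4: wrote 2B at 0x1b = c50d
query mem[0x22]=0xb7, mem[0x11]=0xc4, mem[0x1a]=0x36

MEM[0x22,0x11,0x1a] = b7 c4 36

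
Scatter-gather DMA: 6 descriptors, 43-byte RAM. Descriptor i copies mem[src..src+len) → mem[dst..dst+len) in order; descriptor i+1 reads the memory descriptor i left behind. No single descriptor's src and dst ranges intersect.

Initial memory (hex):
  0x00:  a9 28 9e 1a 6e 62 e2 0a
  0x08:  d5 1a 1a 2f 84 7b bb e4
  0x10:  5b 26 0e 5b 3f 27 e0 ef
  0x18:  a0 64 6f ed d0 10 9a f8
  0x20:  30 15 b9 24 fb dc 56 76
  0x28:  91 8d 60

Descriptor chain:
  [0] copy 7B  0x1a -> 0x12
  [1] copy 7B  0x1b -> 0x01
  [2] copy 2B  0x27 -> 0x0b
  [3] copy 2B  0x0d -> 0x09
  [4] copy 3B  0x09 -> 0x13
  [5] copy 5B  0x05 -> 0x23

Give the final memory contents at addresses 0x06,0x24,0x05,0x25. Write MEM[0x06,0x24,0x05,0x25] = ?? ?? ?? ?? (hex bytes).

MEM[0x06,0x24,0x05,0x25] = 30 30 f8 15

  after D0: wrote 7B at 0x12 = 6fedd0109af830
  after D1: wrote 7B at 0x01 = edd0109af83015
  after D2: wrote 2B at 0x0b = 7691
  after D3: wrote 2B at 0x09 = 7bbb
  after D4: wrote 3B at 0x13 = 7bbb76
  after D5: wrote 5B at 0x23 = f83015d57b
query mem[0x06]=0x30, mem[0x24]=0x30, mem[0x05]=0xf8, mem[0x25]=0x15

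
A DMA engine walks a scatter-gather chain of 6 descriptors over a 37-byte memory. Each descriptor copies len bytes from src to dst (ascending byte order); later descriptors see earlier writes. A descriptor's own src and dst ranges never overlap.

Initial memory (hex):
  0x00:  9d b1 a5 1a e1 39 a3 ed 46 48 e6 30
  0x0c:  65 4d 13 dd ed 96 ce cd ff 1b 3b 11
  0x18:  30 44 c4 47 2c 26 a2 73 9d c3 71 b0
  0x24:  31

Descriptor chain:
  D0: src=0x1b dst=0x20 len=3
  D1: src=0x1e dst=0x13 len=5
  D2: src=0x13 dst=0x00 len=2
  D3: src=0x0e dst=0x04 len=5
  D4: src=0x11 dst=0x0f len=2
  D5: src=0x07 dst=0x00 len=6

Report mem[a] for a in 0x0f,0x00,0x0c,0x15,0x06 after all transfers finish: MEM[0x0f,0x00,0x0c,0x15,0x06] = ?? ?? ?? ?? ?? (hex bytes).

D0: mem[0x20..0x22] <- [47 2c 26]
D1: mem[0x13..0x17] <- [a2 73 47 2c 26]
D2: mem[0x00..0x01] <- [a2 73]
D3: mem[0x04..0x08] <- [13 dd ed 96 ce]
D4: mem[0x0f..0x10] <- [96 ce]
D5: mem[0x00..0x05] <- [96 ce 48 e6 30 65]
query mem[0x0f]=0x96, mem[0x00]=0x96, mem[0x0c]=0x65, mem[0x15]=0x47, mem[0x06]=0xed

MEM[0x0f,0x00,0x0c,0x15,0x06] = 96 96 65 47 ed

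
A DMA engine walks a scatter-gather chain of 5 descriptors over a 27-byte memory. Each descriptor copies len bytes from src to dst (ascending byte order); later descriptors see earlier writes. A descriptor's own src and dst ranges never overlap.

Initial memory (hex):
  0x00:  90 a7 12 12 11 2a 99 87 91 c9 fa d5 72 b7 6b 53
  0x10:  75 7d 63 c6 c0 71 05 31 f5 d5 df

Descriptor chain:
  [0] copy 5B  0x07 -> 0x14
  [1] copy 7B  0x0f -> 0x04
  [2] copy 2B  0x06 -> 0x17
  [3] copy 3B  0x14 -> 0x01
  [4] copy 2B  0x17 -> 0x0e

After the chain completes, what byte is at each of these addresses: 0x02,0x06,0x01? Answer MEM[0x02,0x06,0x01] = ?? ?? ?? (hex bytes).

MEM[0x02,0x06,0x01] = 91 7d 87

#0 dst[0x14+5] := {0x87,0x91,0xc9,0xfa,0xd5}
#1 dst[0x04+7] := {0x53,0x75,0x7d,0x63,0xc6,0x87,0x91}
#2 dst[0x17+2] := {0x7d,0x63}
#3 dst[0x01+3] := {0x87,0x91,0xc9}
#4 dst[0x0e+2] := {0x7d,0x63}
query mem[0x02]=0x91, mem[0x06]=0x7d, mem[0x01]=0x87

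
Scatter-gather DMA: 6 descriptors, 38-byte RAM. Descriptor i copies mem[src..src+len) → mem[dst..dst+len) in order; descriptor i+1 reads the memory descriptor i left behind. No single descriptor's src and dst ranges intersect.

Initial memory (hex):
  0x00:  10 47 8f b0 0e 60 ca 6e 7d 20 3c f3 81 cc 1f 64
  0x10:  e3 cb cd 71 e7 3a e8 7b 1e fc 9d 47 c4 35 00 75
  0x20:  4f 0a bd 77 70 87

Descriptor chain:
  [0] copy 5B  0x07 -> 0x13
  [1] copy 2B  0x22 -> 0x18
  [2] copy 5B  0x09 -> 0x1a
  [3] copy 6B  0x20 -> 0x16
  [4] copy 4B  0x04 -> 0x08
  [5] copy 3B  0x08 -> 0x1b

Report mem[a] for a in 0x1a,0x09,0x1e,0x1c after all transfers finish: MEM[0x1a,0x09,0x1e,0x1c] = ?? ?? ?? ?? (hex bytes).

MEM[0x1a,0x09,0x1e,0x1c] = 70 60 cc 60

D0: mem[0x13..0x17] <- [6e 7d 20 3c f3]
D1: mem[0x18..0x19] <- [bd 77]
D2: mem[0x1a..0x1e] <- [20 3c f3 81 cc]
D3: mem[0x16..0x1b] <- [4f 0a bd 77 70 87]
D4: mem[0x08..0x0b] <- [0e 60 ca 6e]
D5: mem[0x1b..0x1d] <- [0e 60 ca]
query mem[0x1a]=0x70, mem[0x09]=0x60, mem[0x1e]=0xcc, mem[0x1c]=0x60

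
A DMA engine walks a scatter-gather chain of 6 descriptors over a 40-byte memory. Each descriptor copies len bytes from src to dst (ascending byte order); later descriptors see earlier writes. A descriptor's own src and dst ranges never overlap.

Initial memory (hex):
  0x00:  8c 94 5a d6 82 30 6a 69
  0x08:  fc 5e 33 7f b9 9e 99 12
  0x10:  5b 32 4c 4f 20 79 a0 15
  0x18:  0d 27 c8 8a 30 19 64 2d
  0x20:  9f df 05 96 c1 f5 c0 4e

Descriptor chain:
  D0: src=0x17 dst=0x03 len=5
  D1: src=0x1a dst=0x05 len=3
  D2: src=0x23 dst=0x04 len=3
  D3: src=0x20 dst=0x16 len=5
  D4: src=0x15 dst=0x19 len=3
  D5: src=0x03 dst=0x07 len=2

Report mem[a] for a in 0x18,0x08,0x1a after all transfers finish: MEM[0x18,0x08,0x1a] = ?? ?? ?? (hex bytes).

  after D0: wrote 5B at 0x03 = 150d27c88a
  after D1: wrote 3B at 0x05 = c88a30
  after D2: wrote 3B at 0x04 = 96c1f5
  after D3: wrote 5B at 0x16 = 9fdf0596c1
  after D4: wrote 3B at 0x19 = 799fdf
  after D5: wrote 2B at 0x07 = 1596
query mem[0x18]=0x05, mem[0x08]=0x96, mem[0x1a]=0x9f

MEM[0x18,0x08,0x1a] = 05 96 9f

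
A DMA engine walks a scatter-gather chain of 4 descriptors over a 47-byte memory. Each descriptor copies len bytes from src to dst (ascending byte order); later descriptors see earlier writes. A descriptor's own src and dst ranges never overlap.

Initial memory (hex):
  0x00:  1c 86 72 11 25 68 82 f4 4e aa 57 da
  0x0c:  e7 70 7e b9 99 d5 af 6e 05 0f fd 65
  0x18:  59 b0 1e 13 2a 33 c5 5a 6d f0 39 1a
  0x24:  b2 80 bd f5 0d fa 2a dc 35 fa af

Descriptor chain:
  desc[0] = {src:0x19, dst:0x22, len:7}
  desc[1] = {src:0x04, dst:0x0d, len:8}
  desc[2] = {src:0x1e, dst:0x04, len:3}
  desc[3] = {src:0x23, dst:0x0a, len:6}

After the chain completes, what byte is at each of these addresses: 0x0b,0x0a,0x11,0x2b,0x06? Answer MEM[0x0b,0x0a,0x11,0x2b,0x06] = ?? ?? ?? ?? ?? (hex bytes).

  after D0: wrote 7B at 0x22 = b01e132a33c55a
  after D1: wrote 8B at 0x0d = 256882f44eaa57da
  after D2: wrote 3B at 0x04 = c55a6d
  after D3: wrote 6B at 0x0a = 1e132a33c55a
query mem[0x0b]=0x13, mem[0x0a]=0x1e, mem[0x11]=0x4e, mem[0x2b]=0xdc, mem[0x06]=0x6d

MEM[0x0b,0x0a,0x11,0x2b,0x06] = 13 1e 4e dc 6d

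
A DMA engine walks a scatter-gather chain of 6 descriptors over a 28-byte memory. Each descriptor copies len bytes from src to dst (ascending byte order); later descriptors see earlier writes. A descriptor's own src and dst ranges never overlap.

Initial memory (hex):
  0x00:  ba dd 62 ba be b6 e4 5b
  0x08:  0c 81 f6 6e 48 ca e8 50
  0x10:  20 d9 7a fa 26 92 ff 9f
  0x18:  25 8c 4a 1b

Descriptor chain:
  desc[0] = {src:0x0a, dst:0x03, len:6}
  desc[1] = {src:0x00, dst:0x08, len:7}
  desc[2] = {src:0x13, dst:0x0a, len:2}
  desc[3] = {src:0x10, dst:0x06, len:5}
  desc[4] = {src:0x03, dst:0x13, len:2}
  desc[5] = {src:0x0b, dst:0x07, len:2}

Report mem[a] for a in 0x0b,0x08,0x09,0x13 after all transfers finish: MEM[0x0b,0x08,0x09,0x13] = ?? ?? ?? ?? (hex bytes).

#0 dst[0x03+6] := {0xf6,0x6e,0x48,0xca,0xe8,0x50}
#1 dst[0x08+7] := {0xba,0xdd,0x62,0xf6,0x6e,0x48,0xca}
#2 dst[0x0a+2] := {0xfa,0x26}
#3 dst[0x06+5] := {0x20,0xd9,0x7a,0xfa,0x26}
#4 dst[0x13+2] := {0xf6,0x6e}
#5 dst[0x07+2] := {0x26,0x6e}
query mem[0x0b]=0x26, mem[0x08]=0x6e, mem[0x09]=0xfa, mem[0x13]=0xf6

MEM[0x0b,0x08,0x09,0x13] = 26 6e fa f6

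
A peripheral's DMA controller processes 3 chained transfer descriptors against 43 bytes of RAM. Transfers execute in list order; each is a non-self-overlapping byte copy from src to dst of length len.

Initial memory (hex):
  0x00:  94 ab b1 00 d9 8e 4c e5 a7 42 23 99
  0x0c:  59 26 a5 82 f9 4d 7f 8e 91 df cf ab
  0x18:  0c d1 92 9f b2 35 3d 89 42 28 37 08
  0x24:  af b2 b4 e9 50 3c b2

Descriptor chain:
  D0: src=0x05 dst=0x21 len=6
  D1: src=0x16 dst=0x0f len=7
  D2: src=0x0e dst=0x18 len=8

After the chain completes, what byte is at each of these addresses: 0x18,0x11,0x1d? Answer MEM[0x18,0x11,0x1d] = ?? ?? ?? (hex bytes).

MEM[0x18,0x11,0x1d] = a5 0c 92

D0: mem[0x21..0x26] <- [8e 4c e5 a7 42 23]
D1: mem[0x0f..0x15] <- [cf ab 0c d1 92 9f b2]
D2: mem[0x18..0x1f] <- [a5 cf ab 0c d1 92 9f b2]
query mem[0x18]=0xa5, mem[0x11]=0x0c, mem[0x1d]=0x92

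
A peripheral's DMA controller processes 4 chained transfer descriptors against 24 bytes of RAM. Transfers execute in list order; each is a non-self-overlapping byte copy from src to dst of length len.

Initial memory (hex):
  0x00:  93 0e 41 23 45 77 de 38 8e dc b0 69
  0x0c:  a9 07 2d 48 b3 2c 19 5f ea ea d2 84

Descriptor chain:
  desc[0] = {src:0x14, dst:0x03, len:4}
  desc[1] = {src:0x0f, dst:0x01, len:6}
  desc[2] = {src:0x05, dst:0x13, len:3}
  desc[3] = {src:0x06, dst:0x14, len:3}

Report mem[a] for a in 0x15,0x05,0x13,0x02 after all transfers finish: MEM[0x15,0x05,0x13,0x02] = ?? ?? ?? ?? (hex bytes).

MEM[0x15,0x05,0x13,0x02] = 38 5f 5f b3

  after D0: wrote 4B at 0x03 = eaead284
  after D1: wrote 6B at 0x01 = 48b32c195fea
  after D2: wrote 3B at 0x13 = 5fea38
  after D3: wrote 3B at 0x14 = ea388e
query mem[0x15]=0x38, mem[0x05]=0x5f, mem[0x13]=0x5f, mem[0x02]=0xb3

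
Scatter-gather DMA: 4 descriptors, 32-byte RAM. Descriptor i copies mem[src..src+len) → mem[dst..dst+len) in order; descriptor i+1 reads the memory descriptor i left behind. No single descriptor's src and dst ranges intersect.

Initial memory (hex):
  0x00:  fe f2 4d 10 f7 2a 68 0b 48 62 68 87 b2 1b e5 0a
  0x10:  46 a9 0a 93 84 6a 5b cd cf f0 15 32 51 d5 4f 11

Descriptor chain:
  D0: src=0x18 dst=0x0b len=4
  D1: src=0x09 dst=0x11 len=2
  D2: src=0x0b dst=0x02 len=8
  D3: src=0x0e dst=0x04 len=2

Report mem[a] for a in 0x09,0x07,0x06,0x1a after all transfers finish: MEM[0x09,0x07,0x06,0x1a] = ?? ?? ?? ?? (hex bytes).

MEM[0x09,0x07,0x06,0x1a] = 68 46 0a 15

#0 dst[0x0b+4] := {0xcf,0xf0,0x15,0x32}
#1 dst[0x11+2] := {0x62,0x68}
#2 dst[0x02+8] := {0xcf,0xf0,0x15,0x32,0x0a,0x46,0x62,0x68}
#3 dst[0x04+2] := {0x32,0x0a}
query mem[0x09]=0x68, mem[0x07]=0x46, mem[0x06]=0x0a, mem[0x1a]=0x15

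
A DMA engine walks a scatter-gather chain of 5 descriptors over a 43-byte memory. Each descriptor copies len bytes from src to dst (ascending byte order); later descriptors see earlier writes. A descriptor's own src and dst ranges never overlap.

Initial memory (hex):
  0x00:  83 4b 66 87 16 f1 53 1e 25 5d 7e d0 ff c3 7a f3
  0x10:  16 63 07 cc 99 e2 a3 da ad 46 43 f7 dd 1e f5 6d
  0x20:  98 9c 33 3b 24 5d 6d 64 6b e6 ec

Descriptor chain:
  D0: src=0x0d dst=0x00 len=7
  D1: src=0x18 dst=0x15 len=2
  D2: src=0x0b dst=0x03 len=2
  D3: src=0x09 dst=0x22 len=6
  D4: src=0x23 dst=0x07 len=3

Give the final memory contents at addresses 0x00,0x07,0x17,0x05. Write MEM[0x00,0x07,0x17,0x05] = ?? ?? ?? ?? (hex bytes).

D0: mem[0x00..0x06] <- [c3 7a f3 16 63 07 cc]
D1: mem[0x15..0x16] <- [ad 46]
D2: mem[0x03..0x04] <- [d0 ff]
D3: mem[0x22..0x27] <- [5d 7e d0 ff c3 7a]
D4: mem[0x07..0x09] <- [7e d0 ff]
query mem[0x00]=0xc3, mem[0x07]=0x7e, mem[0x17]=0xda, mem[0x05]=0x07

MEM[0x00,0x07,0x17,0x05] = c3 7e da 07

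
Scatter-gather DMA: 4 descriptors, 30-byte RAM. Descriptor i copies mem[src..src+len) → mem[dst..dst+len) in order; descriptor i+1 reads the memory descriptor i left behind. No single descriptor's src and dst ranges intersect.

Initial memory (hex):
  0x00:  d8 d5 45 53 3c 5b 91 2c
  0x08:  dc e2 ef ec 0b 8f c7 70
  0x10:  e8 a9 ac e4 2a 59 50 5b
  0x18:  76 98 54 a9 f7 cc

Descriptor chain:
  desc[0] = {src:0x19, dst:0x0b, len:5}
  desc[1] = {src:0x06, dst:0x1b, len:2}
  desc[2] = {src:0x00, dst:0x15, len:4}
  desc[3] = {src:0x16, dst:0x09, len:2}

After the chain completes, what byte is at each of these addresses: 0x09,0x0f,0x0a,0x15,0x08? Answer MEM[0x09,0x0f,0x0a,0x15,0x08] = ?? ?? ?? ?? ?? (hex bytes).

MEM[0x09,0x0f,0x0a,0x15,0x08] = d5 cc 45 d8 dc

  after D0: wrote 5B at 0x0b = 9854a9f7cc
  after D1: wrote 2B at 0x1b = 912c
  after D2: wrote 4B at 0x15 = d8d54553
  after D3: wrote 2B at 0x09 = d545
query mem[0x09]=0xd5, mem[0x0f]=0xcc, mem[0x0a]=0x45, mem[0x15]=0xd8, mem[0x08]=0xdc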